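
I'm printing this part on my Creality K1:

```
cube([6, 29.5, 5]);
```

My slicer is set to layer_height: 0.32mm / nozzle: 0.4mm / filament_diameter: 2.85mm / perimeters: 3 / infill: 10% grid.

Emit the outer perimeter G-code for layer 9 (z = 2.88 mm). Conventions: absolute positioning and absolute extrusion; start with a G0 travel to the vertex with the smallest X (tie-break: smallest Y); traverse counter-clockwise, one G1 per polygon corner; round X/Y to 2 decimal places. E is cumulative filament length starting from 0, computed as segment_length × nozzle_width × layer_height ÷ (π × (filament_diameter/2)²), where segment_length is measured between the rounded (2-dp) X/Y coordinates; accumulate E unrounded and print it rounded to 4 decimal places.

At z = 2.88 mm: the cube is present — its section is the full 6×29.5 rectangle. The outline is a single polygon with 4 vertices. Extrusion per mm of travel: 0.4 × 0.32 / (π × 1.425²) = 0.020065. Accumulating E over each segment gives final E = 1.4246.

G0 X0.00 Y0.00 Z2.88
G1 X6.00 Y0.00 E0.1204
G1 X6.00 Y29.50 E0.7123
G1 X0.00 Y29.50 E0.8327
G1 X0.00 Y0.00 E1.4246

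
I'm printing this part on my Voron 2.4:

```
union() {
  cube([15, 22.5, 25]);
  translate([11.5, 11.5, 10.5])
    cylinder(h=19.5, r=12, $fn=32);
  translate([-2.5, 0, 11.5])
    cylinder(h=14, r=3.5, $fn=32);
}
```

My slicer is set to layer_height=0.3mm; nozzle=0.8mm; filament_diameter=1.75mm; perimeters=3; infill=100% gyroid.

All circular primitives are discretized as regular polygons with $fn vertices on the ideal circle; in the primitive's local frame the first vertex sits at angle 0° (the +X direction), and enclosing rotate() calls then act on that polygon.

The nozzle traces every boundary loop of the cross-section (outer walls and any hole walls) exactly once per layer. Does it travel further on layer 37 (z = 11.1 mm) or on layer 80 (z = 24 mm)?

layer 80 (z = 24 mm)

Layer 37 (z = 11.1): the cube is present — its section is the full 15×22.5 rectangle (perimeter 75.00 mm); the cylinder at (11.5, 11.5): section is a regular 32-gon, circumradius r=12 (perimeter = 2·32·12.000·sin(180°/32) = 75.28 mm); the cylinder at (-2.5, 0) is absent (z outside [11.5, 25.5]); Taking the union: the regions partially overlap (shared area 297.38 mm²), so the edge portions inside another operand are dropped and the merged outline is re-measured after clipping — boundary = 83.50 mm. So its perimeter = 83.50 mm. Layer 80 (z = 24): the cube is present — its section is the full 15×22.5 rectangle (perimeter 75.00 mm); the cylinder at (11.5, 11.5): section is a regular 32-gon, circumradius r=12 (perimeter = 2·32·12.000·sin(180°/32) = 75.28 mm); the r=3.5 cylinder at (-2.5, 0) contributes a regular 32-gon of circumradius 3.5 (perimeter = 2·32·3.500·sin(180°/32) = 21.96 mm); Combining (union): the regions partially overlap (shared area 299.04 mm²), so the edge portions inside another operand are dropped and the merged outline is re-measured after clipping — boundary = 99.30 mm. So its perimeter = 99.30 mm. Layer 80 is larger (99.30 vs 83.50 mm).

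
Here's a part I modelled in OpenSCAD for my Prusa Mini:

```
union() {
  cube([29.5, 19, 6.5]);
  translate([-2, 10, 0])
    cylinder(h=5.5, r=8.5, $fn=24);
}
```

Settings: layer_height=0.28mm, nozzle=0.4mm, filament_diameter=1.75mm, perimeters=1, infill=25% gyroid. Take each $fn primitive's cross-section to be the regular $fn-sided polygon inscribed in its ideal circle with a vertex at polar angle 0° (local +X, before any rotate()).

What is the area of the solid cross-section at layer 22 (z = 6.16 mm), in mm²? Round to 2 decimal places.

At z = 6.16 mm: the 29.5×19 cube contributes its full rectangle (area 560.50 mm²); the cylinder at (-2, 10) is absent (z outside [0, 5.5]); Combining (union): only the 29.5×19 cube is present, so the union is just that shape — area = 560.50 mm². Overall, the cross-section is a single solid region. Net area = 560.50 mm².

560.50 mm²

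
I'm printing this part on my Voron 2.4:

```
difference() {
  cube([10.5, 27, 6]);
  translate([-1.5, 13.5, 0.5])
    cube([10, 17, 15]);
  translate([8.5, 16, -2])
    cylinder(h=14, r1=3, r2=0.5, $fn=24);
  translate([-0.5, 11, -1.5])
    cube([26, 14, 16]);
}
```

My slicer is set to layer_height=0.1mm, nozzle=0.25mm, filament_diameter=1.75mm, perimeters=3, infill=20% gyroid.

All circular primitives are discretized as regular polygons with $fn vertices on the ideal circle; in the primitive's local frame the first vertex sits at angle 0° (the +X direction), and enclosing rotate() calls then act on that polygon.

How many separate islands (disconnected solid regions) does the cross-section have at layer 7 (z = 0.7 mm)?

At z = 0.7 mm: the cube is present — its section is the full 10.5×27 rectangle; the cube at (-1.5, 13.5) (footprint 10×17) is included at this height; the cone at (8.5, 16): at t=0.193 of its height the radius interpolates to r₁+(r₂−r₁)t = 2.518, giving a regular 24-gon of that circumradius; the cube at (-0.5, 11) (footprint 26×14) is included at this height; After the difference (first − rest): starting from the 10.5×27 cube, the 10×17 cube at (-1.5, 13.5) partially overlaps it — only the 114.75 mm² overlap (of its 170.00 mm²) is removed, clipping the outline; the cone at (8.5, 16) partially overlaps it — only the 8.81 mm² overlap (of its 19.69 mm²) is removed, clipping the outline; the 26×14 cube at (-0.5, 11) partially overlaps it — only the 40.44 mm² overlap (of its 364.00 mm²) is removed, clipping the outline — 2 connected regions. Overall, the cross-section has 2 separate islands. Island count = 2.

2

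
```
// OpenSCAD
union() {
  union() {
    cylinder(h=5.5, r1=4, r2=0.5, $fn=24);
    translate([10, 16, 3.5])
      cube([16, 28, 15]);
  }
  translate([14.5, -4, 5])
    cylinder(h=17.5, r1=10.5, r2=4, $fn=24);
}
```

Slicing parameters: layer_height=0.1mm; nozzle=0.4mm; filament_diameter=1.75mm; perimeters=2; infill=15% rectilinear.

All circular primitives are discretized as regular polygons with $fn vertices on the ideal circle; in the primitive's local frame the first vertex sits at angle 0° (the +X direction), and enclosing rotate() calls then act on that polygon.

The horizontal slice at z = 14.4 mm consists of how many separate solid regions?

At z = 14.4 mm: the cone is not intersected at this z (z outside [0, 5.5]); the cube at (10, 16) is present — its section is the full 16×28 rectangle; Combining (union): only the 16×28 cube at (10, 16) is present, so the union is just that shape — 1 connected region; the cone at (14.5, -4): at t=0.537 of its height the radius interpolates to r₁+(r₂−r₁)t = 7.009, giving a regular 24-gon of that circumradius; Combining (union): the 2 present regions are separate (no shared area or edge), so areas and boundary lengths simply add and each stays a separate island — 2 connected regions. The result has 2 disconnected regions.

2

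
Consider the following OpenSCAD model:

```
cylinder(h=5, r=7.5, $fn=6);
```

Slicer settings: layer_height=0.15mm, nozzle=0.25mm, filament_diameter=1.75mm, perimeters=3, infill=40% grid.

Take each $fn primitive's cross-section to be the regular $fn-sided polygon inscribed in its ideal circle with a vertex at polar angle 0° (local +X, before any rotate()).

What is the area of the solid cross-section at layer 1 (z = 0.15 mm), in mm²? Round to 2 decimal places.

At z = 0.15 mm: the r=7.5 cylinder contributes a regular 6-gon of circumradius 7.5 (area = (6/2)·7.500²·sin(360°/6) = 146.14 mm²). Overall, the cross-section is a single solid region. Net area = 146.14 mm².

146.14 mm²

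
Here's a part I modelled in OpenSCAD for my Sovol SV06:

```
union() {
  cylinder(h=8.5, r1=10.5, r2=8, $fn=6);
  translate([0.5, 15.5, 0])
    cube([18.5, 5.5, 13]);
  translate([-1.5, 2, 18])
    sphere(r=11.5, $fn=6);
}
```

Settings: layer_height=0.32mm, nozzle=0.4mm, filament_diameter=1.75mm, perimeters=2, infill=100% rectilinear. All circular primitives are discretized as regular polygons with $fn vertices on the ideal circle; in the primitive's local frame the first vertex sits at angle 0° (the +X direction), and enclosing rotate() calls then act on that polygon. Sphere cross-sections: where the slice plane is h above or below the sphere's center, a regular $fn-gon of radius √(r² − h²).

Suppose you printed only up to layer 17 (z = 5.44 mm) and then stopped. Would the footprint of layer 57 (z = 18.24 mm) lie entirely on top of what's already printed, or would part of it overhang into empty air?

Compare the two slices. At z = 5.44: the cone (r1=10.5→r2=8) has section circumradius 8.900 here — a regular 6-gon (area = (6/2)·8.900²·sin(360°/6) = 205.79 mm²); the cube at (0.5, 15.5) is present — its section is the full 18.5×5.5 rectangle (area 101.75 mm²); the sphere at (-1.5, 2) does not reach this height (|z−center|=12.560 > r=11.5); Merging all regions: the 2 present regions are separate (no shared area or edge), so areas and boundary lengths simply add and each stays a separate island — area = 307.54 mm². At z = 18.24: the cone is absent (z outside [0, 8.5]); the cube at (0.5, 15.5) is not intersected at this z (z outside [0, 13]); the sphere at (-1.5, 2): section is a regular 6-gon, circumradius = √(r²−h²) = √(11.5²−0.24²) = 11.497 (area = (6/2)·11.497²·sin(360°/6) = 343.45 mm²); Merging all regions: only the r=11.5 sphere at (-1.5, 2) is present, so the union is just that shape — area = 343.45 mm². Checking containment: at z = 18.24 the cross-section extends beyond the z = 5.44 cross-section by about 138.09 mm².

part overhangs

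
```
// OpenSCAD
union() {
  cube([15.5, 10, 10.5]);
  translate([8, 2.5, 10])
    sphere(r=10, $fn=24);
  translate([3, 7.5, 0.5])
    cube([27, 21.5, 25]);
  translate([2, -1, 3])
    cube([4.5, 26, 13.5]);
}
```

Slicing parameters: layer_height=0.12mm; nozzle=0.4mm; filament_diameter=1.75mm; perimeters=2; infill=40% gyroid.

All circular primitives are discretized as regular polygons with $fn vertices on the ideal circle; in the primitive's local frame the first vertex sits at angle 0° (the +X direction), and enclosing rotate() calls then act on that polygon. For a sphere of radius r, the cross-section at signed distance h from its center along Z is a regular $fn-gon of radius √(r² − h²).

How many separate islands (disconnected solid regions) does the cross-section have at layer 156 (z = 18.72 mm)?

At z = 18.72 mm: the cube does not reach this height (z outside [0, 10.5]); the sphere at (8, 2.5): section is a regular 24-gon, circumradius = √(r²−h²) = √(10²−8.72²) = 4.895; the cube at (3, 7.5) is present — its section is the full 27×21.5 rectangle; the cube at (2, -1) does not reach this height (z outside [3, 16.5]); Taking the union: the 2 present regions are separate (no shared area or edge), so areas and boundary lengths simply add and each stays a separate island — 2 connected regions. Overall, the cross-section has 2 separate islands. Island count = 2.

2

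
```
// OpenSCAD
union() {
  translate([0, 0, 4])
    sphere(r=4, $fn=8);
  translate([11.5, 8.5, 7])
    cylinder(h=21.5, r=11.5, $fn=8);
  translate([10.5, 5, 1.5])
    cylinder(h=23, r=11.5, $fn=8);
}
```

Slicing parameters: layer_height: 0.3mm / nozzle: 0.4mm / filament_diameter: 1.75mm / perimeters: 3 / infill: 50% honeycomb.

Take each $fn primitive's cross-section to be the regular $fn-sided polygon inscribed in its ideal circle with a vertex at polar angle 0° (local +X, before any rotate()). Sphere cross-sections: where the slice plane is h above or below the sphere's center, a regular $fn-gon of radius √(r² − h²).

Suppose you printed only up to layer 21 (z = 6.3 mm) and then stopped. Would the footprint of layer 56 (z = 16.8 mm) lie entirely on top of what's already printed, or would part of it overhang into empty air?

Compare the two slices. At z = 6.3: the sphere: section is a regular 8-gon, circumradius = √(r²−h²) = √(4²−2.3²) = 3.273 (area = (8/2)·3.273²·sin(360°/8) = 30.29 mm²); the cylinder at (11.5, 8.5) is not intersected at this z (z outside [7, 28.5]); the cylinder at (10.5, 5): section is a regular 8-gon, circumradius r=11.5 (area = (8/2)·11.500²·sin(360°/8) = 374.06 mm²); Combining (union): the regions partially overlap — summed areas 404.35 mm² minus the doubly-counted overlap 9.16 mm² gives 395.19 mm² — area = 395.19 mm². At z = 16.8: the sphere is absent (|z−center|=12.800 > r=4); the r=11.5 cylinder at (11.5, 8.5) contributes a regular 8-gon of circumradius 11.5 (area = (8/2)·11.500²·sin(360°/8) = 374.06 mm²); the r=11.5 cylinder at (10.5, 5) gives a regular 8-gon of circumradius 11.5 (constant along its height) (area = (8/2)·11.500²·sin(360°/8) = 374.06 mm²); Combining (union): the regions partially overlap — summed areas 748.12 mm² minus the doubly-counted overlap 294.89 mm² gives 453.23 mm² — area = 453.23 mm². Checking containment: at z = 16.8 the cross-section extends beyond the z = 6.3 cross-section by about 79.17 mm².

part overhangs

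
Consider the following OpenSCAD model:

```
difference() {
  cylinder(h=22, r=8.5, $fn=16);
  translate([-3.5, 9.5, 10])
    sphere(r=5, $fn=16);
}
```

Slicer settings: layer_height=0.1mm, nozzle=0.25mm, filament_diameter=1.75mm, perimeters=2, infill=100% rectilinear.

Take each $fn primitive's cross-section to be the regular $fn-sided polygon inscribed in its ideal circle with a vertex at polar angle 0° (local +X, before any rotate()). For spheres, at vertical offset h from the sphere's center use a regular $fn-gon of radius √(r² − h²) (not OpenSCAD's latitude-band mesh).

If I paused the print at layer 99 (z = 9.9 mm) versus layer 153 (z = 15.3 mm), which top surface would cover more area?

Layer 99 (z = 9.9): the r=8.5 cylinder contributes a regular 16-gon of circumradius 8.5 (area = (16/2)·8.500²·sin(360°/16) = 221.19 mm²); the r=5 sphere at (-3.5, 9.5) contributes a regular 16-gon of circumradius √(5²−0.1²) = 4.999 (area = (16/2)·4.999²·sin(360°/16) = 76.51 mm²); Subtracting the remaining from the first: starting from the r=8.5 cylinder (221.19 mm²), the r=5 sphere at (-3.5, 9.5) partially overlaps it — only the 18.14 mm² overlap (of its 76.51 mm²) is removed, clipping the outline — area = 203.05 mm². So its area = 203.05 mm². Layer 153 (z = 15.3): the r=8.5 cylinder gives a regular 16-gon of circumradius 8.5 (constant along its height) (area = (16/2)·8.500²·sin(360°/16) = 221.19 mm²); the sphere at (-3.5, 9.5) is absent (|z−center|=5.300 > r=5); Subtracting the remaining from the first: none of the subtracted shapes is present at this height, so the r=8.5 cylinder is unchanged — area = 221.19 mm². So its area = 221.19 mm². Layer 153 is larger (221.19 vs 203.05 mm²).

layer 153 (z = 15.3 mm)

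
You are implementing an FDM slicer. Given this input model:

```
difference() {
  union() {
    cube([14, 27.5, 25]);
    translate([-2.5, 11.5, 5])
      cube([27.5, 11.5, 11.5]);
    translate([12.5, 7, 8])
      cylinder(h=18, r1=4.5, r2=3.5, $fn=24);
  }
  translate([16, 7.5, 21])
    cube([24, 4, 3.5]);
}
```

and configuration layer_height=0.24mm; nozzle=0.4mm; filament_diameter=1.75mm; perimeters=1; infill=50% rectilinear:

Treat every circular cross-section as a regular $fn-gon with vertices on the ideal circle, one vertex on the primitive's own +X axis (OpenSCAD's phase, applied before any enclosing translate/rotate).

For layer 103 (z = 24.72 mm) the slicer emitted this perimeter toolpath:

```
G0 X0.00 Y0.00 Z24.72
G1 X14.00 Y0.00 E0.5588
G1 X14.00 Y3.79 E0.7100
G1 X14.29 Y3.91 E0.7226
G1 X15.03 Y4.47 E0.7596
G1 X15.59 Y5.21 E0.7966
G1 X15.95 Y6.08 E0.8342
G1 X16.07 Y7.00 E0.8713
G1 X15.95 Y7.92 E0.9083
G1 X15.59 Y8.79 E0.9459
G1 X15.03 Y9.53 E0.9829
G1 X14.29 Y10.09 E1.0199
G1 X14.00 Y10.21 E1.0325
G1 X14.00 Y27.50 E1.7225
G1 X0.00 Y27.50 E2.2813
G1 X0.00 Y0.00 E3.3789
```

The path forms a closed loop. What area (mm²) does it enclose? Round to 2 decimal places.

394.49 mm²

Apply the shoelace formula to the sequence of (X, Y) vertices; enclosed area = 394.49 mm².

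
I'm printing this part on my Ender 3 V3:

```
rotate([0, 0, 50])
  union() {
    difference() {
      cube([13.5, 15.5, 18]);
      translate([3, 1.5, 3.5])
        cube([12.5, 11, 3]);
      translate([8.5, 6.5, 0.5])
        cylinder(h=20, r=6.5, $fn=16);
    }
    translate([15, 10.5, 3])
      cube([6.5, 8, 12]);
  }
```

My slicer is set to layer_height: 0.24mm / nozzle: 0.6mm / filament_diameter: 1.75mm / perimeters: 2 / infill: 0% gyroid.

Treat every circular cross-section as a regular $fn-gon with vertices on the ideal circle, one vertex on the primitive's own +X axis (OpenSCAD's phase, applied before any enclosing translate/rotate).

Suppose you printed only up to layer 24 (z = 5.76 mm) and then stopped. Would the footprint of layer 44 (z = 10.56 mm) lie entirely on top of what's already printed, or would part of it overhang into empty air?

part overhangs

Compare the two slices. At z = 5.76: the cube (footprint 13.5×15.5) is included at this height (area 209.25 mm²); the cube at (3, 1.5) is present — its section is the full 12.5×11 rectangle (area 137.50 mm²); the cylinder at (8.5, 6.5): section is a regular 16-gon, circumradius r=6.5 (area = (16/2)·6.500²·sin(360°/16) = 129.35 mm²); After the difference (first − rest): starting from the 13.5×15.5 cube (209.25 mm²), the 12.5×11 cube at (3, 1.5) partially overlaps it — only the 115.50 mm² overlap (of its 137.50 mm²) is removed, clipping the outline; the r=6.5 cylinder at (8.5, 6.5) partially overlaps it — only the 13.13 mm² overlap (of its 129.35 mm²) is removed, clipping the outline — area = 80.62 mm²; the cube at (15, 10.5) (footprint 6.5×8) is included at this height (area 52.00 mm²); Combining (union): the 2 present regions are separate (no shared area or edge), so areas and boundary lengths simply add and each stays a separate island — area = 132.62 mm²; (whole slice rotated 50° about Z — lengths, areas and connectivity unchanged). At z = 10.56: the cube is present — its section is the full 13.5×15.5 rectangle (area 209.25 mm²); the cube at (3, 1.5) is absent (z outside [3.5, 6.5]); the r=6.5 cylinder at (8.5, 6.5) gives a regular 16-gon of circumradius 6.5 (constant along its height) (area = (16/2)·6.500²·sin(360°/16) = 129.35 mm²); Taking the first minus the rest: starting from the 13.5×15.5 cube (209.25 mm²), the r=6.5 cylinder at (8.5, 6.5) partially overlaps it — only the 121.60 mm² overlap (of its 129.35 mm²) is removed, clipping the outline — area = 87.65 mm²; the cube at (15, 10.5) (footprint 6.5×8) is included at this height (area 52.00 mm²); Combining (union): the 2 present regions are separate (no shared area or edge), so areas and boundary lengths simply add and each stays a separate island — area = 139.65 mm²; (rotated 50° about Z; rotation is an isometry so areas/perimeters/island counts are preserved). Checking containment: at z = 10.56 the cross-section extends beyond the z = 5.76 cross-section by about 7.02 mm².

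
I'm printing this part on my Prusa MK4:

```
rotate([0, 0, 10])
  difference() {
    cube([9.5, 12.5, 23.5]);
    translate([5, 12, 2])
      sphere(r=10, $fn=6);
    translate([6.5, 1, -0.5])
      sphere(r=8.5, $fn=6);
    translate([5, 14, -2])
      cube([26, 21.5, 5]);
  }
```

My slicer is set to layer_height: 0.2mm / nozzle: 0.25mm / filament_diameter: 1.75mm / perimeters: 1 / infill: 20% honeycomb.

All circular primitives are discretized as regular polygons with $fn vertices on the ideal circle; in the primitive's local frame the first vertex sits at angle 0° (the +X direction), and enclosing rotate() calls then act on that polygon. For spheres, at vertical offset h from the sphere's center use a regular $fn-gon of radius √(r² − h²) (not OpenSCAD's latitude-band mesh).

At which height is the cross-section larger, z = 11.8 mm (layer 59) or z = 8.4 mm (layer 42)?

Layer 59 (z = 11.8): the 9.5×12.5 cube contributes its full rectangle (area 118.75 mm²); the r=10 sphere at (5, 12) slices to a regular 6-gon of circumradius 1.990 (√(r²−h²) with h=9.8 from center) (area = (6/2)·1.990²·sin(360°/6) = 10.29 mm²); the sphere at (6.5, 1) is not intersected at this z (|z−center|=12.300 > r=8.5); the cube at (5, 14) is absent (z outside [-2, 3]); Taking the first minus the rest: starting from the 9.5×12.5 cube (118.75 mm²), the r=10 sphere at (5, 12) partially overlaps it — only the 6.99 mm² overlap (of its 10.29 mm²) is removed, clipping the outline — area = 111.76 mm²; (whole slice rotated 10° about Z — lengths, areas and connectivity unchanged). So its area = 111.76 mm². Layer 42 (z = 8.4): the cube is present — its section is the full 9.5×12.5 rectangle (area 118.75 mm²); the r=10 sphere at (5, 12) contributes a regular 6-gon of circumradius √(10²−6.4²) = 7.684 (area = (6/2)·7.684²·sin(360°/6) = 153.39 mm²); the sphere at (6.5, 1) is absent (|z−center|=8.900 > r=8.5); the cube at (5, 14) is absent (z outside [-2, 3]); Taking the first minus the rest: starting from the 9.5×12.5 cube (118.75 mm²), the r=10 sphere at (5, 12) partially overlaps it — only the 66.43 mm² overlap (of its 153.39 mm²) is removed, clipping the outline — area = 52.32 mm²; (whole slice rotated 10° about Z — lengths, areas and connectivity unchanged). So its area = 52.32 mm². Layer 59 is larger (111.76 vs 52.32 mm²).

layer 59 (z = 11.8 mm)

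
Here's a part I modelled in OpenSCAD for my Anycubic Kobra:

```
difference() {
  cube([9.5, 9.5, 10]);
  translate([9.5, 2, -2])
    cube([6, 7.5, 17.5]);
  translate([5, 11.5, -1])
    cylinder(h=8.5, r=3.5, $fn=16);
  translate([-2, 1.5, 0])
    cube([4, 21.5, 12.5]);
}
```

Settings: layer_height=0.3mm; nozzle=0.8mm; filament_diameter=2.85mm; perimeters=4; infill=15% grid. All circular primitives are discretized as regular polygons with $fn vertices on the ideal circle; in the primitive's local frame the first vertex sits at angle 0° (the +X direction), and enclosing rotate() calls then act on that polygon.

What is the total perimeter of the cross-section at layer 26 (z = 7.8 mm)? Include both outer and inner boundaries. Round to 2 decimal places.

38.00 mm

At z = 7.8 mm: the cube is present — its section is the full 9.5×9.5 rectangle (perimeter 38.00 mm); the cube at (9.5, 2) (footprint 6×7.5) is included at this height (perimeter 27.00 mm); the cylinder at (5, 11.5) is absent (z outside [-1, 7.5]); the 4×21.5 cube at (-2, 1.5) contributes its full rectangle (perimeter 51.00 mm); After the difference (first − rest): starting from the 9.5×9.5 cube, the 6×7.5 cube at (9.5, 2) misses the remaining region (no effect); the 4×21.5 cube at (-2, 1.5) partially overlaps it — only the 16.00 mm² overlap (of its 86.00 mm²) is removed, clipping the outline — boundary = 38.00 mm. Overall, the cross-section is a single solid region. Total boundary length (outer) = 38.00 mm.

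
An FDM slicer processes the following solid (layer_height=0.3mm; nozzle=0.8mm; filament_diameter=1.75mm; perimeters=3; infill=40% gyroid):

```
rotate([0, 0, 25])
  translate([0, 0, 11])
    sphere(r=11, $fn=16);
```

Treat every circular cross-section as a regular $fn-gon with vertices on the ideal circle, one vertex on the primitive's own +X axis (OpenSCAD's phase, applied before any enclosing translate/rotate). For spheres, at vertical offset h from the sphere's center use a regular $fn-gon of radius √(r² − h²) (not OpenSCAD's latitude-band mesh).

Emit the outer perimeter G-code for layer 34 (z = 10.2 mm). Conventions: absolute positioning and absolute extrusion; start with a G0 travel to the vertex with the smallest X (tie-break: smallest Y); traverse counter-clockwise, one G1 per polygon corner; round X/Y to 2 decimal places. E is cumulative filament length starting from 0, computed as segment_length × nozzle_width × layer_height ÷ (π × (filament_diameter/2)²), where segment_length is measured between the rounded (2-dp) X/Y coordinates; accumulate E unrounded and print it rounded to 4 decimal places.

G0 X-10.96 Y-0.48 Z10.20
G1 X-9.94 Y-4.64 E0.4274
G1 X-7.41 Y-8.09 E0.8543
G1 X-3.75 Y-10.31 E1.2814
G1 X0.48 Y-10.96 E1.7084
G1 X4.64 Y-9.94 E2.1358
G1 X8.09 Y-7.41 E2.5627
G1 X10.31 Y-3.75 E2.9898
G1 X10.96 Y0.48 E3.4168
G1 X9.94 Y4.64 E3.8442
G1 X7.41 Y8.09 E4.2711
G1 X3.75 Y10.31 E4.6982
G1 X-0.48 Y10.96 E5.1253
G1 X-4.64 Y9.94 E5.5526
G1 X-8.09 Y7.41 E5.9795
G1 X-10.31 Y3.75 E6.4066
G1 X-10.96 Y-0.48 E6.8337

At z = 10.2 mm: the r=11 sphere contributes a regular 16-gon of circumradius √(11²−0.8²) = 10.971; (rotated 25° about Z; rotation is an isometry so areas/perimeters/island counts are preserved). The outline is a single polygon with 16 vertices. Extrusion per mm of travel: 0.8 × 0.3 / (π × 0.875²) = 0.099780. Accumulating E over each segment gives final E = 6.8337.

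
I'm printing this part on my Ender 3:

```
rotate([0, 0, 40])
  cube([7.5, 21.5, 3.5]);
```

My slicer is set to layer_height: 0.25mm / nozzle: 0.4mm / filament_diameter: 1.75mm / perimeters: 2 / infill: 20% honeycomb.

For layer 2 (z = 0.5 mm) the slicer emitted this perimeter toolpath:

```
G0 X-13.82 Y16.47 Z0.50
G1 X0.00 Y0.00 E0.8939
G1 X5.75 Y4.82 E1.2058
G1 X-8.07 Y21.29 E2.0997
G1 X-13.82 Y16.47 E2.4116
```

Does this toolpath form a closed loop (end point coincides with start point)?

yes

Start point (G0): (-13.82, 16.47). End point (last G1): the path returns to the start — closed.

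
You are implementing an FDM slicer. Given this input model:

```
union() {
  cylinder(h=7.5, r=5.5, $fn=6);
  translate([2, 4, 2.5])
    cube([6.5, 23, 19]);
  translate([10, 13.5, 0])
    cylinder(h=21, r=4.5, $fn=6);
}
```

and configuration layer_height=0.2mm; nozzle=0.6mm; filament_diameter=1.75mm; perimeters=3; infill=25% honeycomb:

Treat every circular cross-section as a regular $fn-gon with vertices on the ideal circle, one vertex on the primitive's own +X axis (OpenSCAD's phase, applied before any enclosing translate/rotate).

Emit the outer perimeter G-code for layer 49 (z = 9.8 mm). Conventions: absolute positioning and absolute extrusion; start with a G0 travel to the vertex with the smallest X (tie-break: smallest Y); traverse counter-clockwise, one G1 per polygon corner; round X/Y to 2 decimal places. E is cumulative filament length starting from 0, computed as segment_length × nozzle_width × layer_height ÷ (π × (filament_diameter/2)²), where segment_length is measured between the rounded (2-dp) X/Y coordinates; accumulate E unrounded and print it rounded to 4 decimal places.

G0 X2.00 Y4.00 Z9.80
G1 X8.50 Y4.00 E0.3243
G1 X8.50 Y9.60 E0.6037
G1 X12.25 Y9.60 E0.7908
G1 X14.50 Y13.50 E1.0154
G1 X12.25 Y17.40 E1.2400
G1 X8.50 Y17.40 E1.4271
G1 X8.50 Y27.00 E1.9061
G1 X2.00 Y27.00 E2.2303
G1 X2.00 Y4.00 E3.3778

At z = 9.8 mm: the cylinder is absent (z outside [0, 7.5]); the 6.5×23 cube at (2, 4) contributes its full rectangle; the cylinder at (10, 13.5): section is a regular 6-gon, circumradius r=4.5; Merging all regions: the regions partially overlap (shared area 14.61 mm²), so overlapping operands fuse into one piece — 1 connected region. The outline is a single polygon with 9 vertices. Extrusion per mm of travel: 0.6 × 0.2 / (π × 0.875²) = 0.049890. Accumulating E over each segment gives final E = 3.3778.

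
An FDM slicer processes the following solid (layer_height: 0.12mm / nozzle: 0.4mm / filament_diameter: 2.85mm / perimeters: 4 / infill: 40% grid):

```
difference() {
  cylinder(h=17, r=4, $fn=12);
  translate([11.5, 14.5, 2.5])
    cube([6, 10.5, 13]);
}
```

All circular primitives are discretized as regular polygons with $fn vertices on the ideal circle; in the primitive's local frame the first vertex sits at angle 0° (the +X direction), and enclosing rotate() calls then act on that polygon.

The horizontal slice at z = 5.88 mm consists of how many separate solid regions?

At z = 5.88 mm: the cylinder: section is a regular 12-gon, circumradius r=4; the 6×10.5 cube at (11.5, 14.5) contributes its full rectangle; After the difference (first − rest): starting from the r=4 cylinder, the 6×10.5 cube at (11.5, 14.5) misses the remaining region (no effect) — 1 connected region. The result has 1 disconnected region.

1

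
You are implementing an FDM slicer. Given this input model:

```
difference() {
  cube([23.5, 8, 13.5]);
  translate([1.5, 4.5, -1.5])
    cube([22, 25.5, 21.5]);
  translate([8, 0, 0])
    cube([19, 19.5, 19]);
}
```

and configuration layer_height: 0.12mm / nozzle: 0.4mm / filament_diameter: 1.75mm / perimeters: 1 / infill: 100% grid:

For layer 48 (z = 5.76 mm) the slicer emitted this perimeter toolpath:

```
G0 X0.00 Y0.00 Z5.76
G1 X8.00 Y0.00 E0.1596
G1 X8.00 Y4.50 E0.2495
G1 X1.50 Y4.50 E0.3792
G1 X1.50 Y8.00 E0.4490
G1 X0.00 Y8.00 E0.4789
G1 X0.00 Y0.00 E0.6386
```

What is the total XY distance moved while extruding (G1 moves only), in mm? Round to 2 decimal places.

32.00 mm

Sum the Euclidean lengths of each G1 segment: total = 32.00 mm.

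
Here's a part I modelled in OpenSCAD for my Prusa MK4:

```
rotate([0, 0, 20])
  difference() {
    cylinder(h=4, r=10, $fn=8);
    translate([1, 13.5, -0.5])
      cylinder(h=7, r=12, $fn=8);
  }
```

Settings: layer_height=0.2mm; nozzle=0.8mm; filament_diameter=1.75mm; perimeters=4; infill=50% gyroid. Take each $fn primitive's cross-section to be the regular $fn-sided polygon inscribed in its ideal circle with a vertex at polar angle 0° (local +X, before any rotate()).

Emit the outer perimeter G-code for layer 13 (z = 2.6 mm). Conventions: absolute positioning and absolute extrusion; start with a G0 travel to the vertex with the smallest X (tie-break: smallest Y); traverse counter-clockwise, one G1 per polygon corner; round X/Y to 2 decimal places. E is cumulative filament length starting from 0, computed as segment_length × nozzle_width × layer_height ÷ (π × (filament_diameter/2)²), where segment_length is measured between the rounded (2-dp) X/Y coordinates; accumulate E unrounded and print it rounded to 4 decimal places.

G0 X-9.40 Y-3.42 Z2.60
G1 X-4.23 Y-9.06 E0.5089
G1 X3.42 Y-9.40 E1.0183
G1 X9.06 Y-4.23 E1.5273
G1 X9.40 Y3.42 E2.0367
G1 X6.13 Y6.98 E2.3582
G1 X0.43 Y1.75 E2.8728
G1 X-8.75 Y2.15 E3.4840
G1 X-9.14 Y2.57 E3.5222
G1 X-9.40 Y-3.42 E3.9210

At z = 2.6 mm: the r=10 cylinder contributes a regular 8-gon of circumradius 10; the r=12 cylinder at (1, 13.5) contributes a regular 8-gon of circumradius 12; Taking the first minus the rest: starting from the r=10 cylinder, the r=12 cylinder at (1, 13.5) partially overlaps it — only the 80.82 mm² overlap (of its 407.29 mm²) is removed, clipping the outline — 1 connected region; (whole slice rotated 20° about Z — lengths, areas and connectivity unchanged). The outline is a single polygon with 9 vertices. Extrusion per mm of travel: 0.8 × 0.2 / (π × 0.875²) = 0.066520. Accumulating E over each segment gives final E = 3.9210.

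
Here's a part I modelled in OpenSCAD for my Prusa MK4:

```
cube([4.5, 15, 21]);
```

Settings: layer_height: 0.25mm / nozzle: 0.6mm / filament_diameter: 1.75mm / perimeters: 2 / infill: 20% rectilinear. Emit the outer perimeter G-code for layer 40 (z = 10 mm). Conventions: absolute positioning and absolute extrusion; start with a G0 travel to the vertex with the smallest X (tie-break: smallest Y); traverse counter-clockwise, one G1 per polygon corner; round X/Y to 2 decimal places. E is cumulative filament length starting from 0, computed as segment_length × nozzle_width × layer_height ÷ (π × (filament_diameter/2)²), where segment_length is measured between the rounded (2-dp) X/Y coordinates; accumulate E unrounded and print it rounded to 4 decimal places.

G0 X0.00 Y0.00 Z10.00
G1 X4.50 Y0.00 E0.2806
G1 X4.50 Y15.00 E1.2161
G1 X0.00 Y15.00 E1.4967
G1 X0.00 Y0.00 E2.4321

At z = 10 mm: the cube is present — its section is the full 4.5×15 rectangle. The outline is a single polygon with 4 vertices. Extrusion per mm of travel: 0.6 × 0.25 / (π × 0.875²) = 0.062363. Accumulating E over each segment gives final E = 2.4321.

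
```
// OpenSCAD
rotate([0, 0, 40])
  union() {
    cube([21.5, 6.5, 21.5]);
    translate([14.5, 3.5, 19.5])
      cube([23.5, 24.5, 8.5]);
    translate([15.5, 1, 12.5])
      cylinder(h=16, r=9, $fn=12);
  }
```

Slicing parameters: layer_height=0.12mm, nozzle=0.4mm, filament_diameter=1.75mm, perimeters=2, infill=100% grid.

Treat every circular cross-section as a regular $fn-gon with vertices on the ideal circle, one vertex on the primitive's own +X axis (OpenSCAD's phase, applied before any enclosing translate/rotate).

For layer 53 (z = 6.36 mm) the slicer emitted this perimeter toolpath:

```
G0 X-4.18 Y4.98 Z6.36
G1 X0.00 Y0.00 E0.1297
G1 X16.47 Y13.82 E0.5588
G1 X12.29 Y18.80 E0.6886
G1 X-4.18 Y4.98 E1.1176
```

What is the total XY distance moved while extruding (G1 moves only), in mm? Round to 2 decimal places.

56.00 mm

Sum the Euclidean lengths of each G1 segment: total = 56.00 mm.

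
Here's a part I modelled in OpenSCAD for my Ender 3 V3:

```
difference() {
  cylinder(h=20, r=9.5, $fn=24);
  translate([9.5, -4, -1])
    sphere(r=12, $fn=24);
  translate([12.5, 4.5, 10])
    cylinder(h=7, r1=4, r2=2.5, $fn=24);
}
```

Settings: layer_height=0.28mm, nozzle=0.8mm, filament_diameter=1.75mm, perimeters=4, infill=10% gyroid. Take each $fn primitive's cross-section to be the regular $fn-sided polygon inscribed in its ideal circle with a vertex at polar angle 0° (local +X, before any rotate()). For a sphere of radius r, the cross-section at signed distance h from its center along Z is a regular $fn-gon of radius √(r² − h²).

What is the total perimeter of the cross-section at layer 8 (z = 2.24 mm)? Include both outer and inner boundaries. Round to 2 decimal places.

At z = 2.24 mm: the r=9.5 cylinder contributes a regular 24-gon of circumradius 9.5 (perimeter = 2·24·9.500·sin(180°/24) = 59.52 mm); the r=12 sphere at (9.5, -4) contributes a regular 24-gon of circumradius √(12²−3.24²) = 11.554 (perimeter = 2·24·11.554·sin(180°/24) = 72.39 mm); the cone at (12.5, 4.5) does not reach this height (z outside [10, 17]); After the difference (first − rest): starting from the r=9.5 cylinder, the r=12 sphere at (9.5, -4) partially overlaps it — only the 135.98 mm² overlap (of its 414.64 mm²) is removed, clipping the outline — boundary = 56.43 mm. Overall, the cross-section is a single solid region. Total boundary length (outer) = 56.43 mm.

56.43 mm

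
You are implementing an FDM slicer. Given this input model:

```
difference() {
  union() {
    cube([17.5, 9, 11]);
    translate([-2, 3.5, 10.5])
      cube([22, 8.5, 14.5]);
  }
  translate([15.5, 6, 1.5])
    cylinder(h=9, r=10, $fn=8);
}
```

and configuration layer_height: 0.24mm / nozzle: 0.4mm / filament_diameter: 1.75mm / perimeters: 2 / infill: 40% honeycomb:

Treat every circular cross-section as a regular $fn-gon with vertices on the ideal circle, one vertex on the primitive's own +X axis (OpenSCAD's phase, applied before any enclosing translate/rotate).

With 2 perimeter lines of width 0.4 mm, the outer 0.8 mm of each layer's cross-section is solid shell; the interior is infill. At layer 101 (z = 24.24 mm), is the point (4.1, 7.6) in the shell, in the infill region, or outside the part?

infill

At z = 24.24 mm: the cube is not intersected at this z (z outside [0, 11]); the cube at (-2, 3.5) is present — its section is the full 22×8.5 rectangle; Combining (union): only the 22×8.5 cube at (-2, 3.5) is present, so the union is just that shape — 1 connected region; the cylinder at (15.5, 6) is not intersected at this z (z outside [1.5, 10.5]); Subtracting the remaining from the first: none of the subtracted shapes is present at this height, so that combined region is unchanged — 1 connected region. Overall, the cross-section is a single solid region. The nearest boundary edge runs (-2.00, 3.50)→(20.00, 3.50); distance from the point to it = 4.10 mm. The point is inside the cross-section and 4.10 mm from the nearest boundary — more than the 0.8 mm shell width (2 × 0.4), so it's in the infill interior.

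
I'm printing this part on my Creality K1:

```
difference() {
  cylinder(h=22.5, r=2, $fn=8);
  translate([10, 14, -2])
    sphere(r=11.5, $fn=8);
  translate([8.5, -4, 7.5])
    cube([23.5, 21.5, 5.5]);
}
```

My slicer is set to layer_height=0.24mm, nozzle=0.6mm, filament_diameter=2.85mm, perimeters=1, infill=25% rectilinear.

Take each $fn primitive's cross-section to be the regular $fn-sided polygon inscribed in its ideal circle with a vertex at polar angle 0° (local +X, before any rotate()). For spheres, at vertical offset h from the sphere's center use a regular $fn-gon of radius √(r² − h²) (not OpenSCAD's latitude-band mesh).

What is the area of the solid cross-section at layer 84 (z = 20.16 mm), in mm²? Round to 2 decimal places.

At z = 20.16 mm: the r=2 cylinder gives a regular 8-gon of circumradius 2 (constant along its height) (area = (8/2)·2.000²·sin(360°/8) = 11.31 mm²); the sphere at (10, 14) does not reach this height (|z−center|=22.160 > r=11.5); the cube at (8.5, -4) is not intersected at this z (z outside [7.5, 13]); Subtracting the remaining from the first: none of the subtracted shapes is present at this height, so the r=2 cylinder is unchanged — area = 11.31 mm². Overall, the cross-section is a single solid region. Net area = 11.31 mm².

11.31 mm²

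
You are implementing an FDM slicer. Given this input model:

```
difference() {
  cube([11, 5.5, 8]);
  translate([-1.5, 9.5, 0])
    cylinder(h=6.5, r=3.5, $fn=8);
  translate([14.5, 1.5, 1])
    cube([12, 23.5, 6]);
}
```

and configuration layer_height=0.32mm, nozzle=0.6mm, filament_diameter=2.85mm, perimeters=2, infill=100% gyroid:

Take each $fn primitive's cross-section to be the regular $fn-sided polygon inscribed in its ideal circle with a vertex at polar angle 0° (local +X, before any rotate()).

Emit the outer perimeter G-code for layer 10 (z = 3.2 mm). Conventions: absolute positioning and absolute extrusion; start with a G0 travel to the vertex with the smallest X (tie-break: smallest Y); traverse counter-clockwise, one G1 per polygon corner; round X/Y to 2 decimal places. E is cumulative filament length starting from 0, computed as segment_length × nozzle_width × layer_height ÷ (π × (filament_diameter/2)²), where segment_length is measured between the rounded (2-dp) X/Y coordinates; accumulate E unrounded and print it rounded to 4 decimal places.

G0 X0.00 Y0.00 Z3.20
G1 X11.00 Y0.00 E0.3311
G1 X11.00 Y5.50 E0.4966
G1 X0.00 Y5.50 E0.8277
G1 X0.00 Y0.00 E0.9932

At z = 3.2 mm: the 11×5.5 cube contributes its full rectangle; the r=3.5 cylinder at (-1.5, 9.5) contributes a regular 8-gon of circumradius 3.5; the cube at (14.5, 1.5) is present — its section is the full 12×23.5 rectangle; After the difference (first − rest): starting from the 11×5.5 cube, the r=3.5 cylinder at (-1.5, 9.5) misses the remaining region (no effect); the 12×23.5 cube at (14.5, 1.5) misses the remaining region (no effect) — 1 connected region. The outline is a single polygon with 4 vertices. Extrusion per mm of travel: 0.6 × 0.32 / (π × 1.425²) = 0.030097. Accumulating E over each segment gives final E = 0.9932.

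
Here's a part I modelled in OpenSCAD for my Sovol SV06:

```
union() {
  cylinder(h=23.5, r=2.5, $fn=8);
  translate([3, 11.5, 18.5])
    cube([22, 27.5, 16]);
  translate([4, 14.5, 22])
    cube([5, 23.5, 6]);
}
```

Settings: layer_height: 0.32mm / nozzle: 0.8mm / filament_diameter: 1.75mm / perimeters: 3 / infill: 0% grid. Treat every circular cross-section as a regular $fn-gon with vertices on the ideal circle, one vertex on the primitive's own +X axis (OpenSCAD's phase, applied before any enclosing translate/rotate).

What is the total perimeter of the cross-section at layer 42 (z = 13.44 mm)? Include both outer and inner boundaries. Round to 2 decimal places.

At z = 13.44 mm: the cylinder: section is a regular 8-gon, circumradius r=2.5 (perimeter = 2·8·2.500·sin(180°/8) = 15.31 mm); the cube at (3, 11.5) is not intersected at this z (z outside [18.5, 34.5]); the cube at (4, 14.5) is not intersected at this z (z outside [22, 28]); Merging all regions: only the r=2.5 cylinder is present, so the union is just that shape — boundary = 15.31 mm. Overall, the cross-section is a single solid region. Total boundary length (outer) = 15.31 mm.

15.31 mm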